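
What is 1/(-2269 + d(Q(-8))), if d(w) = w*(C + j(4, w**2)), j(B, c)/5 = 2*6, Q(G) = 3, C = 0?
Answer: -1/2089 ≈ -0.00047870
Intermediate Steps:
j(B, c) = 60 (j(B, c) = 5*(2*6) = 5*12 = 60)
d(w) = 60*w (d(w) = w*(0 + 60) = w*60 = 60*w)
1/(-2269 + d(Q(-8))) = 1/(-2269 + 60*3) = 1/(-2269 + 180) = 1/(-2089) = -1/2089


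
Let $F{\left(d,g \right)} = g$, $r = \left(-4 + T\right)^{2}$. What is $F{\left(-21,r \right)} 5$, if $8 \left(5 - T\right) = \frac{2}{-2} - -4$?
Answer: $\frac{125}{64} \approx 1.9531$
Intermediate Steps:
$T = \frac{37}{8}$ ($T = 5 - \frac{\frac{2}{-2} - -4}{8} = 5 - \frac{2 \left(- \frac{1}{2}\right) + 4}{8} = 5 - \frac{-1 + 4}{8} = 5 - \frac{3}{8} = \frac{37}{8} \approx 4.625$)
$r = \frac{25}{64}$ ($r = \left(-4 + \frac{37}{8}\right)^{2} = \left(\frac{5}{8}\right)^{2} = \frac{25}{64} \approx 0.39063$)
$F{\left(-21,r \right)} 5 = \frac{25}{64} \cdot 5 = \frac{125}{64}$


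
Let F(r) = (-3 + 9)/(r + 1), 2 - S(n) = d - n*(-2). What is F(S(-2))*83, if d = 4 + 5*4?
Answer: -498/17 ≈ -29.294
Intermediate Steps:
d = 24 (d = 4 + 20 = 24)
S(n) = -22 - 2*n (S(n) = 2 - (24 - n*(-2)) = 2 - (24 - (-2)*n) = 2 - (24 + 2*n) = 2 + (-24 - 2*n) = -22 - 2*n)
F(r) = 6/(1 + r)
F(S(-2))*83 = (6/(1 + (-22 - 2*(-2))))*83 = (6/(1 + (-22 + 4)))*83 = (6/(1 - 18))*83 = (6/(-17))*83 = (6*(-1/17))*83 = -6/17*83 = -498/17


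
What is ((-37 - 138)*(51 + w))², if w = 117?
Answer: 864360000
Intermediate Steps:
((-37 - 138)*(51 + w))² = ((-37 - 138)*(51 + 117))² = (-175*168)² = (-29400)² = 864360000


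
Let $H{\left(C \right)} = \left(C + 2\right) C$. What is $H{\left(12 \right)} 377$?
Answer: $63336$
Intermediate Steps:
$H{\left(C \right)} = C \left(2 + C\right)$ ($H{\left(C \right)} = \left(2 + C\right) C = C \left(2 + C\right)$)
$H{\left(12 \right)} 377 = 12 \left(2 + 12\right) 377 = 12 \cdot 14 \cdot 377 = 168 \cdot 377 = 63336$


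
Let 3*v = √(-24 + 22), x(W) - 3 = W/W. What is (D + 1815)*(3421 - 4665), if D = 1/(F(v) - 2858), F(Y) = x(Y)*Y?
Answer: -41495794293678/18378377 + 3732*I*√2/18378377 ≈ -2.2579e+6 + 0.00028718*I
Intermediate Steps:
x(W) = 4 (x(W) = 3 + W/W = 3 + 1 = 4)
v = I*√2/3 (v = √(-24 + 22)/3 = √(-2)/3 = (I*√2)/3 = I*√2/3 ≈ 0.4714*I)
F(Y) = 4*Y
D = 1/(-2858 + 4*I*√2/3) (D = 1/(4*(I*√2/3) - 2858) = 1/(4*I*√2/3 - 2858) = 1/(-2858 + 4*I*√2/3) ≈ -0.0003499 - 2.31e-7*I)
(D + 1815)*(3421 - 4665) = ((-12861/36756754 - 3*I*√2/18378377) + 1815)*(3421 - 4665) = (66713495649/36756754 - 3*I*√2/18378377)*(-1244) = -41495794293678/18378377 + 3732*I*√2/18378377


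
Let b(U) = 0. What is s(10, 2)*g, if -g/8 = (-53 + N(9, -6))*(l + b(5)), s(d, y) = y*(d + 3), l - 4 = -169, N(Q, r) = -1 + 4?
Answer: -1716000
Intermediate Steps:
N(Q, r) = 3
l = -165 (l = 4 - 169 = -165)
s(d, y) = y*(3 + d)
g = -66000 (g = -8*(-53 + 3)*(-165 + 0) = -(-400)*(-165) = -8*8250 = -66000)
s(10, 2)*g = (2*(3 + 10))*(-66000) = (2*13)*(-66000) = 26*(-66000) = -1716000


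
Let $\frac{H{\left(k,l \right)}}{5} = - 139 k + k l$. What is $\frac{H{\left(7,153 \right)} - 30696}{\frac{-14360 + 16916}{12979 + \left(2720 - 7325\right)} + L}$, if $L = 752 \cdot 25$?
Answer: $- \frac{63236261}{39358439} \approx -1.6067$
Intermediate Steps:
$H{\left(k,l \right)} = - 695 k + 5 k l$ ($H{\left(k,l \right)} = 5 \left(- 139 k + k l\right) = - 695 k + 5 k l$)
$L = 18800$
$\frac{H{\left(7,153 \right)} - 30696}{\frac{-14360 + 16916}{12979 + \left(2720 - 7325\right)} + L} = \frac{5 \cdot 7 \left(-139 + 153\right) - 30696}{\frac{-14360 + 16916}{12979 + \left(2720 - 7325\right)} + 18800} = \frac{5 \cdot 7 \cdot 14 - 30696}{\frac{2556}{12979 - 4605} + 18800} = \frac{490 - 30696}{\frac{2556}{8374} + 18800} = - \frac{30206}{2556 \cdot \frac{1}{8374} + 18800} = - \frac{30206}{\frac{1278}{4187} + 18800} = - \frac{30206}{\frac{78716878}{4187}} = \left(-30206\right) \frac{4187}{78716878} = - \frac{63236261}{39358439}$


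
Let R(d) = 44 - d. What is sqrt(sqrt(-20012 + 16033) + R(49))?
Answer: sqrt(-5 + I*sqrt(3979)) ≈ 5.398 + 5.8428*I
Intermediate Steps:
sqrt(sqrt(-20012 + 16033) + R(49)) = sqrt(sqrt(-20012 + 16033) + (44 - 1*49)) = sqrt(sqrt(-3979) + (44 - 49)) = sqrt(I*sqrt(3979) - 5) = sqrt(-5 + I*sqrt(3979))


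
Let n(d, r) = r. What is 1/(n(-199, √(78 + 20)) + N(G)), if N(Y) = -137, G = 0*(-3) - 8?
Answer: -137/18671 - 7*√2/18671 ≈ -0.0078678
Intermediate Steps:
G = -8 (G = 0 - 8 = -8)
1/(n(-199, √(78 + 20)) + N(G)) = 1/(√(78 + 20) - 137) = 1/(√98 - 137) = 1/(7*√2 - 137) = 1/(-137 + 7*√2)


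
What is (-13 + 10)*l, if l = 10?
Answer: -30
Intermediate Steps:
(-13 + 10)*l = (-13 + 10)*10 = -3*10 = -30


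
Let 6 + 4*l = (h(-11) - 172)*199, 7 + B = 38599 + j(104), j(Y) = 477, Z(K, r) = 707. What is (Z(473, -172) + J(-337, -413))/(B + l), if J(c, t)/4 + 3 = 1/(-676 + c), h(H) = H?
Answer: 938708/40470363 ≈ 0.023195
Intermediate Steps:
J(c, t) = -12 + 4/(-676 + c)
B = 39069 (B = -7 + (38599 + 477) = -7 + 39076 = 39069)
l = -36423/4 (l = -3/2 + ((-11 - 172)*199)/4 = -3/2 + (-183*199)/4 = -3/2 + (1/4)*(-36417) = -3/2 - 36417/4 = -36423/4 ≈ -9105.8)
(Z(473, -172) + J(-337, -413))/(B + l) = (707 + 4*(2029 - 3*(-337))/(-676 - 337))/(39069 - 36423/4) = (707 + 4*(2029 + 1011)/(-1013))/(119853/4) = (707 + 4*(-1/1013)*3040)*(4/119853) = (707 - 12160/1013)*(4/119853) = (704031/1013)*(4/119853) = 938708/40470363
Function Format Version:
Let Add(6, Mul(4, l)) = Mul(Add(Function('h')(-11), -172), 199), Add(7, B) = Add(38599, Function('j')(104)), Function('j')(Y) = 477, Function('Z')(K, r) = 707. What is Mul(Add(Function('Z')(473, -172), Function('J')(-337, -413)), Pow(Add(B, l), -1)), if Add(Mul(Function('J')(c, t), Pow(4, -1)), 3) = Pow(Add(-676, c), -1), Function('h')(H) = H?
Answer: Rational(938708, 40470363) ≈ 0.023195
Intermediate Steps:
Function('J')(c, t) = Add(-12, Mul(4, Pow(Add(-676, c), -1)))
B = 39069 (B = Add(-7, Add(38599, 477)) = Add(-7, 39076) = 39069)
l = Rational(-36423, 4) (l = Add(Rational(-3, 2), Mul(Rational(1, 4), Mul(Add(-11, -172), 199))) = Add(Rational(-3, 2), Mul(Rational(1, 4), Mul(-183, 199))) = Add(Rational(-3, 2), Mul(Rational(1, 4), -36417)) = Add(Rational(-3, 2), Rational(-36417, 4)) = Rational(-36423, 4) ≈ -9105.8)
Mul(Add(Function('Z')(473, -172), Function('J')(-337, -413)), Pow(Add(B, l), -1)) = Mul(Add(707, Mul(4, Pow(Add(-676, -337), -1), Add(2029, Mul(-3, -337)))), Pow(Add(39069, Rational(-36423, 4)), -1)) = Mul(Add(707, Mul(4, Pow(-1013, -1), Add(2029, 1011))), Pow(Rational(119853, 4), -1)) = Mul(Add(707, Mul(4, Rational(-1, 1013), 3040)), Rational(4, 119853)) = Mul(Add(707, Rational(-12160, 1013)), Rational(4, 119853)) = Mul(Rational(704031, 1013), Rational(4, 119853)) = Rational(938708, 40470363)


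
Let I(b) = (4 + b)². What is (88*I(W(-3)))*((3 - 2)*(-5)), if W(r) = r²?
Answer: -74360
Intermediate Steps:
(88*I(W(-3)))*((3 - 2)*(-5)) = (88*(4 + (-3)²)²)*((3 - 2)*(-5)) = (88*(4 + 9)²)*(1*(-5)) = (88*13²)*(-5) = (88*169)*(-5) = 14872*(-5) = -74360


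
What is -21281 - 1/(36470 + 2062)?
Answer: -819999493/38532 ≈ -21281.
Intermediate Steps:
-21281 - 1/(36470 + 2062) = -21281 - 1/38532 = -819999493/38532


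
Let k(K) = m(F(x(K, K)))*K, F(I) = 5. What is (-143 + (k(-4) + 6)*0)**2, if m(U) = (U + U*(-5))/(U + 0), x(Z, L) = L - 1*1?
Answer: 20449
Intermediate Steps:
x(Z, L) = -1 + L (x(Z, L) = L - 1 = -1 + L)
m(U) = -4 (m(U) = (U - 5*U)/U = (-4*U)/U = -4)
k(K) = -4*K
(-143 + (k(-4) + 6)*0)**2 = (-143 + (-4*(-4) + 6)*0)**2 = (-143 + (16 + 6)*0)**2 = (-143 + 22*0)**2 = (-143 + 0)**2 = (-143)**2 = 20449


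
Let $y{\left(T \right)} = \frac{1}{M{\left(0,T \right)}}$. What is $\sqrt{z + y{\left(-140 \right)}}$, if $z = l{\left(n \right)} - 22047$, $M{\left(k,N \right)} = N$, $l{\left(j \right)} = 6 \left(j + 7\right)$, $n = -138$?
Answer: $\frac{i \sqrt{111881735}}{70} \approx 151.11 i$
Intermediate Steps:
$l{\left(j \right)} = 42 + 6 j$ ($l{\left(j \right)} = 6 \left(7 + j\right) = 42 + 6 j$)
$y{\left(T \right)} = \frac{1}{T}$
$z = -22833$ ($z = \left(42 + 6 \left(-138\right)\right) - 22047 = \left(42 - 828\right) - 22047 = -786 - 22047 = -22833$)
$\sqrt{z + y{\left(-140 \right)}} = \sqrt{-22833 + \frac{1}{-140}} = \sqrt{-22833 - \frac{1}{140}} = \sqrt{- \frac{3196621}{140}} = \frac{i \sqrt{111881735}}{70}$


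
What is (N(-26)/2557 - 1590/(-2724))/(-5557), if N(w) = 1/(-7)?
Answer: -4742781/45156993322 ≈ -0.00010503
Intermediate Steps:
N(w) = -⅐
(N(-26)/2557 - 1590/(-2724))/(-5557) = (-⅐/2557 - 1590/(-2724))/(-5557) = (-⅐*1/2557 - 1590*(-1/2724))*(-1/5557) = (-1/17899 + 265/454)*(-1/5557) = (4742781/8126146)*(-1/5557) = -4742781/45156993322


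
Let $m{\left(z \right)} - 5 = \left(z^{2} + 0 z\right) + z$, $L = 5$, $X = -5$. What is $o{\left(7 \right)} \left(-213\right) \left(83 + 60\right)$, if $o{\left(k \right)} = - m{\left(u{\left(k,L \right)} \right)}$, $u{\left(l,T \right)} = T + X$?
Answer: $152295$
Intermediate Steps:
$u{\left(l,T \right)} = -5 + T$ ($u{\left(l,T \right)} = T - 5 = -5 + T$)
$m{\left(z \right)} = 5 + z + z^{2}$ ($m{\left(z \right)} = 5 + \left(\left(z^{2} + 0 z\right) + z\right) = 5 + \left(\left(z^{2} + 0\right) + z\right) = 5 + \left(z^{2} + z\right) = 5 + \left(z + z^{2}\right) = 5 + z + z^{2}$)
$o{\left(k \right)} = -5$ ($o{\left(k \right)} = - (5 + \left(-5 + 5\right) + \left(-5 + 5\right)^{2}) = - (5 + 0 + 0^{2}) = - (5 + 0 + 0) = \left(-1\right) 5 = -5$)
$o{\left(7 \right)} \left(-213\right) \left(83 + 60\right) = \left(-5\right) \left(-213\right) \left(83 + 60\right) = 1065 \cdot 143 = 152295$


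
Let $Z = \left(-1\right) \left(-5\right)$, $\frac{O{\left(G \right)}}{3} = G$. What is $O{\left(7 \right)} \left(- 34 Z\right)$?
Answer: $-3570$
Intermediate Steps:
$O{\left(G \right)} = 3 G$
$Z = 5$
$O{\left(7 \right)} \left(- 34 Z\right) = 3 \cdot 7 \left(\left(-34\right) 5\right) = 21 \left(-170\right) = -3570$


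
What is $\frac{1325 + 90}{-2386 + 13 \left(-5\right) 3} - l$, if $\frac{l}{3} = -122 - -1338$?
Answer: $- \frac{9416903}{2581} \approx -3648.5$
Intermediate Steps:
$l = 3648$ ($l = 3 \left(-122 - -1338\right) = 3 \left(-122 + 1338\right) = 3 \cdot 1216 = 3648$)
$\frac{1325 + 90}{-2386 + 13 \left(-5\right) 3} - l = \frac{1325 + 90}{-2386 + 13 \left(-5\right) 3} - 3648 = \frac{1415}{-2386 - 195} - 3648 = \frac{1415}{-2581} - 3648 = 1415 \left(- \frac{1}{2581}\right) - 3648 = - \frac{1415}{2581} - 3648 = - \frac{9416903}{2581}$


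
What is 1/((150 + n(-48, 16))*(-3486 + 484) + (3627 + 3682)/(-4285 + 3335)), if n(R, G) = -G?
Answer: -950/382161909 ≈ -2.4859e-6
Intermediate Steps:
1/((150 + n(-48, 16))*(-3486 + 484) + (3627 + 3682)/(-4285 + 3335)) = 1/((150 - 1*16)*(-3486 + 484) + (3627 + 3682)/(-4285 + 3335)) = 1/((150 - 16)*(-3002) + 7309/(-950)) = 1/(134*(-3002) + 7309*(-1/950)) = 1/(-402268 - 7309/950) = 1/(-382161909/950) = -950/382161909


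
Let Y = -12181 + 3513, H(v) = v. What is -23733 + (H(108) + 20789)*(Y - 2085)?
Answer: -224729174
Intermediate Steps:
Y = -8668
-23733 + (H(108) + 20789)*(Y - 2085) = -23733 + (108 + 20789)*(-8668 - 2085) = -23733 + 20897*(-10753) = -23733 - 224705441 = -224729174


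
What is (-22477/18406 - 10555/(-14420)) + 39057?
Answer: 1036616506463/26541452 ≈ 39057.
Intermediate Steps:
(-22477/18406 - 10555/(-14420)) + 39057 = (-22477*1/18406 - 10555*(-1/14420)) + 39057 = (-22477/18406 + 2111/2884) + 39057 = -12984301/26541452 + 39057 = 1036616506463/26541452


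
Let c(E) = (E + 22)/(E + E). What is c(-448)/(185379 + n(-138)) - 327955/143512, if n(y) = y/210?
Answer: -17022792135845/7449124687232 ≈ -2.2852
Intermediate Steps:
n(y) = y/210 (n(y) = y*(1/210) = y/210)
c(E) = (22 + E)/(2*E) (c(E) = (22 + E)/((2*E)) = (22 + E)*(1/(2*E)) = (22 + E)/(2*E))
c(-448)/(185379 + n(-138)) - 327955/143512 = ((½)*(22 - 448)/(-448))/(185379 + (1/210)*(-138)) - 327955/143512 = ((½)*(-1/448)*(-426))/(185379 - 23/35) - 327955*1/143512 = 213/(448*(6488242/35)) - 327955/143512 = (213/448)*(35/6488242) - 327955/143512 = 1065/415247488 - 327955/143512 = -17022792135845/7449124687232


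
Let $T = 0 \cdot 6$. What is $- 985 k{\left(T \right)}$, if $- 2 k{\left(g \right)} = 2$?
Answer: $985$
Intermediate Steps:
$T = 0$
$k{\left(g \right)} = -1$ ($k{\left(g \right)} = \left(- \frac{1}{2}\right) 2 = -1$)
$- 985 k{\left(T \right)} = \left(-985\right) \left(-1\right) = 985$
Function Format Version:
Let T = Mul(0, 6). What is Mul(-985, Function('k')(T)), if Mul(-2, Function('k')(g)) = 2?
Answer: 985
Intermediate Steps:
T = 0
Function('k')(g) = -1 (Function('k')(g) = Mul(Rational(-1, 2), 2) = -1)
Mul(-985, Function('k')(T)) = Mul(-985, -1) = 985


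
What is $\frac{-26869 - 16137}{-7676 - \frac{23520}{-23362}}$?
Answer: $\frac{251176543}{44825798} \approx 5.6034$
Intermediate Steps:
$\frac{-26869 - 16137}{-7676 - \frac{23520}{-23362}} = - \frac{43006}{-7676 - - \frac{11760}{11681}} = - \frac{43006}{-7676 + \frac{11760}{11681}} = - \frac{43006}{- \frac{89651596}{11681}} = \left(-43006\right) \left(- \frac{11681}{89651596}\right) = \frac{251176543}{44825798}$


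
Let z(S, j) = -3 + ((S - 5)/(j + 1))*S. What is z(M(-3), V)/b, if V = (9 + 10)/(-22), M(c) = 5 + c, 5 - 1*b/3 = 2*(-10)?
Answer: -47/75 ≈ -0.62667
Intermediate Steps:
b = 75 (b = 15 - 6*(-10) = 15 - 3*(-20) = 15 + 60 = 75)
V = -19/22 (V = 19*(-1/22) = -19/22 ≈ -0.86364)
z(S, j) = -3 + S*(-5 + S)/(1 + j) (z(S, j) = -3 + ((-5 + S)/(1 + j))*S = -3 + S*(-5 + S)/(1 + j))
z(M(-3), V)/b = ((-3 + (5 - 3)² - 5*(5 - 3) - 3*(-19/22))/(1 - 19/22))/75 = ((-3 + 2² - 5*2 + 57/22)/(3/22))*(1/75) = (22*(-3 + 4 - 10 + 57/22)/3)*(1/75) = ((22/3)*(-141/22))*(1/75) = -47*1/75 = -47/75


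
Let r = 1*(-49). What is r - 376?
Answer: -425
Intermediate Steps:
r = -49
r - 376 = -49 - 376 = -425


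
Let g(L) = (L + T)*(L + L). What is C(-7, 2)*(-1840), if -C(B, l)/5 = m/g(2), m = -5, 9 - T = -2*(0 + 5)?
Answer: -11500/21 ≈ -547.62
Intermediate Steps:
T = 19 (T = 9 - (-2)*(0 + 5) = 9 - (-2)*5 = 9 - 1*(-10) = 9 + 10 = 19)
g(L) = 2*L*(19 + L) (g(L) = (L + 19)*(L + L) = (19 + L)*(2*L) = 2*L*(19 + L))
C(B, l) = 25/84 (C(B, l) = -(-25)/(2*2*(19 + 2)) = -(-25)/(2*2*21) = -(-25)/84 = -5*(-5/84) = 25/84)
C(-7, 2)*(-1840) = (25/84)*(-1840) = -11500/21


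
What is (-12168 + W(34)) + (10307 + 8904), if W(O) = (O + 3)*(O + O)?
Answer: 9559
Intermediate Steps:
W(O) = 2*O*(3 + O) (W(O) = (3 + O)*(2*O) = 2*O*(3 + O))
(-12168 + W(34)) + (10307 + 8904) = (-12168 + 2*34*(3 + 34)) + (10307 + 8904) = (-12168 + 2*34*37) + 19211 = (-12168 + 2516) + 19211 = -9652 + 19211 = 9559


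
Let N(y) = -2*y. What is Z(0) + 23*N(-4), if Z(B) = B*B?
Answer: 184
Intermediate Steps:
Z(B) = B**2
Z(0) + 23*N(-4) = 0**2 + 23*(-2*(-4)) = 0 + 23*8 = 0 + 184 = 184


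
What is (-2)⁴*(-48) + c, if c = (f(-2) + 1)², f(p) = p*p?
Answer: -743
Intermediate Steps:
f(p) = p²
c = 25 (c = ((-2)² + 1)² = (4 + 1)² = 5² = 25)
(-2)⁴*(-48) + c = (-2)⁴*(-48) + 25 = 16*(-48) + 25 = -768 + 25 = -743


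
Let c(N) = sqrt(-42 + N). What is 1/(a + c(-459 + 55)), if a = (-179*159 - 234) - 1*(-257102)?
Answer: 228407/52169758095 - I*sqrt(446)/52169758095 ≈ 4.3781e-6 - 4.0481e-10*I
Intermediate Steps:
a = 228407 (a = (-28461 - 234) + 257102 = -28695 + 257102 = 228407)
1/(a + c(-459 + 55)) = 1/(228407 + sqrt(-42 + (-459 + 55))) = 1/(228407 + sqrt(-42 - 404)) = 1/(228407 + sqrt(-446)) = 1/(228407 + I*sqrt(446))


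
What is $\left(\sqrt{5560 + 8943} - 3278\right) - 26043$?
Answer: $-29321 + \sqrt{14503} \approx -29201.0$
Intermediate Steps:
$\left(\sqrt{5560 + 8943} - 3278\right) - 26043 = \left(\sqrt{14503} - 3278\right) - 26043 = \left(-3278 + \sqrt{14503}\right) - 26043 = -29321 + \sqrt{14503}$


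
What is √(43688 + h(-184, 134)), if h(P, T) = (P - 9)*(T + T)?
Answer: 14*I*√41 ≈ 89.644*I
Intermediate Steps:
h(P, T) = 2*T*(-9 + P) (h(P, T) = (-9 + P)*(2*T) = 2*T*(-9 + P))
√(43688 + h(-184, 134)) = √(43688 + 2*134*(-9 - 184)) = √(43688 + 2*134*(-193)) = √(43688 - 51724) = √(-8036) = 14*I*√41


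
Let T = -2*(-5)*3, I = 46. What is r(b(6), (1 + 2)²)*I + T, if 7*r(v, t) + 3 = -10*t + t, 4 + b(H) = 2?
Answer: -522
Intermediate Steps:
b(H) = -2 (b(H) = -4 + 2 = -2)
r(v, t) = -3/7 - 9*t/7 (r(v, t) = -3/7 + (-10*t + t)/7 = -3/7 + (-9*t)/7 = -3/7 - 9*t/7)
T = 30 (T = 10*3 = 30)
r(b(6), (1 + 2)²)*I + T = (-3/7 - 9*(1 + 2)²/7)*46 + 30 = (-3/7 - 9/7*3²)*46 + 30 = (-3/7 - 9/7*9)*46 + 30 = (-3/7 - 81/7)*46 + 30 = -12*46 + 30 = -552 + 30 = -522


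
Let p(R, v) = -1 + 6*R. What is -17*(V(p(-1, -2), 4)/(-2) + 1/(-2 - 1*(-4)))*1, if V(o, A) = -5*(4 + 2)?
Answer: -527/2 ≈ -263.50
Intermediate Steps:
V(o, A) = -30 (V(o, A) = -5*6 = -30)
-17*(V(p(-1, -2), 4)/(-2) + 1/(-2 - 1*(-4)))*1 = -17*(-30/(-2) + 1/(-2 - 1*(-4)))*1 = -17*(-30*(-1/2) + 1/(-2 + 4))*1 = -17*(15 + 1/2)*1 = -17*31/2*1 = -527/2*1 = -527/2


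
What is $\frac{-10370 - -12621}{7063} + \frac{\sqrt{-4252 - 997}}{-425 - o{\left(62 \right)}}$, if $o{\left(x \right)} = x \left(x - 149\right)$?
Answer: $\frac{2251}{7063} + \frac{i \sqrt{5249}}{4969} \approx 0.3187 + 0.01458 i$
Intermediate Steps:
$o{\left(x \right)} = x \left(-149 + x\right)$
$\frac{-10370 - -12621}{7063} + \frac{\sqrt{-4252 - 997}}{-425 - o{\left(62 \right)}} = \frac{-10370 - -12621}{7063} + \frac{\sqrt{-4252 - 997}}{-425 - 62 \left(-149 + 62\right)} = \left(-10370 + 12621\right) \frac{1}{7063} + \frac{\sqrt{-5249}}{-425 - 62 \left(-87\right)} = 2251 \cdot \frac{1}{7063} + \frac{i \sqrt{5249}}{-425 - -5394} = \frac{2251}{7063} + \frac{i \sqrt{5249}}{-425 + 5394} = \frac{2251}{7063} + \frac{i \sqrt{5249}}{4969}$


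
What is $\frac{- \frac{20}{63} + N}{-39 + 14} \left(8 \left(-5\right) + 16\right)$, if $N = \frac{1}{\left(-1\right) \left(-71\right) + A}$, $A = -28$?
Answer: $- \frac{6376}{22575} \approx -0.28244$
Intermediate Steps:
$N = \frac{1}{43}$ ($N = \frac{1}{\left(-1\right) \left(-71\right) - 28} = \frac{1}{71 - 28} = \frac{1}{43} \approx 0.023256$)
$\frac{- \frac{20}{63} + N}{-39 + 14} \left(8 \left(-5\right) + 16\right) = \frac{- \frac{20}{63} + \frac{1}{43}}{-39 + 14} \left(8 \left(-5\right) + 16\right) = \frac{\left(-20\right) \frac{1}{63} + \frac{1}{43}}{-25} \left(-40 + 16\right) = \left(- \frac{20}{63} + \frac{1}{43}\right) \left(- \frac{1}{25}\right) \left(-24\right) = \left(- \frac{797}{2709}\right) \left(- \frac{1}{25}\right) \left(-24\right) = \frac{797}{67725} \left(-24\right) = - \frac{6376}{22575}$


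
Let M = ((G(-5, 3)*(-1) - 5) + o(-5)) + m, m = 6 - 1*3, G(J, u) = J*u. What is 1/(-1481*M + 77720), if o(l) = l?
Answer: 1/65872 ≈ 1.5181e-5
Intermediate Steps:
m = 3 (m = 6 - 3 = 3)
M = 8 (M = ((-5*3*(-1) - 5) - 5) + 3 = ((-15*(-1) - 5) - 5) + 3 = ((15 - 5) - 5) + 3 = (10 - 5) + 3 = 5 + 3 = 8)
1/(-1481*M + 77720) = 1/(-1481*8 + 77720) = 1/(-11848 + 77720) = 1/65872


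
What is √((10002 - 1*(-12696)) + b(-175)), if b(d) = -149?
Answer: √22549 ≈ 150.16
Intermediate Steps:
√((10002 - 1*(-12696)) + b(-175)) = √((10002 - 1*(-12696)) - 149) = √((10002 + 12696) - 149) = √(22698 - 149) = √22549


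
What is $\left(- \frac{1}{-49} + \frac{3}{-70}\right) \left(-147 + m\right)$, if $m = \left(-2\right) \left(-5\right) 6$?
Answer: $\frac{957}{490} \approx 1.9531$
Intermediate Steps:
$m = 60$ ($m = 10 \cdot 6 = 60$)
$\left(- \frac{1}{-49} + \frac{3}{-70}\right) \left(-147 + m\right) = \left(- \frac{1}{-49} + \frac{3}{-70}\right) \left(-147 + 60\right) = \left(\left(-1\right) \left(- \frac{1}{49}\right) + 3 \left(- \frac{1}{70}\right)\right) \left(-87\right) = \left(\frac{1}{49} - \frac{3}{70}\right) \left(-87\right) = \left(- \frac{11}{490}\right) \left(-87\right) = \frac{957}{490}$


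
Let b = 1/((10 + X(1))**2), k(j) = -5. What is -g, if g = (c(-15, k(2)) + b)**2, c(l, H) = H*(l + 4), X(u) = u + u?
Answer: -62742241/20736 ≈ -3025.8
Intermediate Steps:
X(u) = 2*u
c(l, H) = H*(4 + l)
b = 1/144 (b = 1/((10 + 2*1)**2) = 1/((10 + 2)**2) = 1/(12**2) = 1/144 ≈ 0.0069444)
g = 62742241/20736 (g = (-5*(4 - 15) + 1/144)**2 = (-5*(-11) + 1/144)**2 = (55 + 1/144)**2 = (7921/144)**2 = 62742241/20736 ≈ 3025.8)
-g = -1*62742241/20736 = -62742241/20736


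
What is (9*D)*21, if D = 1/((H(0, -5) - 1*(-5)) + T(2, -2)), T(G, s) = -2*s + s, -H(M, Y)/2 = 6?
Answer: -189/5 ≈ -37.800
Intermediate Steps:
H(M, Y) = -12 (H(M, Y) = -2*6 = -12)
T(G, s) = -s
D = -1/5 (D = 1/((-12 - 1*(-5)) - 1*(-2)) = 1/((-12 + 5) + 2) = 1/(-7 + 2) = 1/(-5) = -1/5 ≈ -0.20000)
(9*D)*21 = (9*(-1/5))*21 = -9/5*21 = -189/5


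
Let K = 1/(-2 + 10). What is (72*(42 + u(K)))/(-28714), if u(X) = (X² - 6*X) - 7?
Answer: -19737/229712 ≈ -0.085921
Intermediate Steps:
K = ⅛ (K = 1/8 = ⅛ ≈ 0.12500)
u(X) = -7 + X² - 6*X
(72*(42 + u(K)))/(-28714) = (72*(42 + (-7 + (⅛)² - 6*⅛)))/(-28714) = (72*(42 + (-7 + 1/64 - ¾)))*(-1/28714) = (72*(42 - 495/64))*(-1/28714) = (72*(2193/64))*(-1/28714) = (19737/8)*(-1/28714) = -19737/229712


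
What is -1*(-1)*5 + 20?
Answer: 25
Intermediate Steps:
-1*(-1)*5 + 20 = 1*5 + 20 = 5 + 20 = 25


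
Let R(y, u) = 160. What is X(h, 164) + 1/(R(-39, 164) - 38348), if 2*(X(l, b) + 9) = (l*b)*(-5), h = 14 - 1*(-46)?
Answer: -939768493/38188 ≈ -24609.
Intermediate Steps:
h = 60 (h = 14 + 46 = 60)
X(l, b) = -9 - 5*b*l/2 (X(l, b) = -9 + ((l*b)*(-5))/2 = -9 + ((b*l)*(-5))/2 = -9 + (-5*b*l)/2 = -9 - 5*b*l/2)
X(h, 164) + 1/(R(-39, 164) - 38348) = (-9 - 5/2*164*60) + 1/(160 - 38348) = (-9 - 24600) + 1/(-38188) = -24609 - 1/38188 = -939768493/38188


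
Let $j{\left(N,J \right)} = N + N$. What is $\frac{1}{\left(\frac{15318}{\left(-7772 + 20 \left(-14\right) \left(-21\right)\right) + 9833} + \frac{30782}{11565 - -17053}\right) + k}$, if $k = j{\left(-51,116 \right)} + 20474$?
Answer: $\frac{37875923}{771722105087} \approx 4.908 \cdot 10^{-5}$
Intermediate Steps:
$j{\left(N,J \right)} = 2 N$
$k = 20372$ ($k = 2 \left(-51\right) + 20474 = -102 + 20474 = 20372$)
$\frac{1}{\left(\frac{15318}{\left(-7772 + 20 \left(-14\right) \left(-21\right)\right) + 9833} + \frac{30782}{11565 - -17053}\right) + k} = \frac{1}{\left(\frac{15318}{\left(-7772 + 20 \left(-14\right) \left(-21\right)\right) + 9833} + \frac{30782}{11565 - -17053}\right) + 20372} = \frac{1}{\left(\frac{15318}{\left(-7772 - -5880\right) + 9833} + \frac{30782}{11565 + 17053}\right) + 20372} = \frac{1}{\left(\frac{15318}{\left(-7772 + 5880\right) + 9833} + \frac{30782}{28618}\right) + 20372} = \frac{1}{\left(\frac{15318}{-1892 + 9833} + 30782 \cdot \frac{1}{28618}\right) + 20372} = \frac{1}{\left(\frac{15318}{7941} + \frac{15391}{14309}\right) + 20372} = \frac{1}{\left(15318 \cdot \frac{1}{7941} + \frac{15391}{14309}\right) + 20372} = \frac{1}{\left(\frac{5106}{2647} + \frac{15391}{14309}\right) + 20372} = \frac{1}{\frac{113801731}{37875923} + 20372} = \frac{1}{\frac{771722105087}{37875923}} = \frac{37875923}{771722105087}$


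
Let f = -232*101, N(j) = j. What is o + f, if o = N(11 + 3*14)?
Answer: -23379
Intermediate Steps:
f = -23432
o = 53 (o = 11 + 3*14 = 11 + 42 = 53)
o + f = 53 - 23432 = -23379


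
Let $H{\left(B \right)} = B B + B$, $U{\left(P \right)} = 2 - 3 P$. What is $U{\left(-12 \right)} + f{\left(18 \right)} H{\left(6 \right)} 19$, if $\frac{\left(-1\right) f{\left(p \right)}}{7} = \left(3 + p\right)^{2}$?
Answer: $-2463388$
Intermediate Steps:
$H{\left(B \right)} = B + B^{2}$ ($H{\left(B \right)} = B^{2} + B = B + B^{2}$)
$f{\left(p \right)} = - 7 \left(3 + p\right)^{2}$
$U{\left(-12 \right)} + f{\left(18 \right)} H{\left(6 \right)} 19 = \left(2 - -36\right) + - 7 \left(3 + 18\right)^{2} \cdot 6 \left(1 + 6\right) 19 = \left(2 + 36\right) + - 7 \cdot 21^{2} \cdot 6 \cdot 7 \cdot 19 = 38 + \left(-7\right) 441 \cdot 42 \cdot 19 = 38 - 2463426 = -2463388$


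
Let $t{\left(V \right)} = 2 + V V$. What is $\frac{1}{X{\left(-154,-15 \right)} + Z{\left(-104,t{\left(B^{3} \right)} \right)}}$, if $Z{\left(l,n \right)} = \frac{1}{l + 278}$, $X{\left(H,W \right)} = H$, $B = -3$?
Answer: $- \frac{174}{26795} \approx -0.0064937$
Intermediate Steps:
$t{\left(V \right)} = 2 + V^{2}$
$Z{\left(l,n \right)} = \frac{1}{278 + l}$
$\frac{1}{X{\left(-154,-15 \right)} + Z{\left(-104,t{\left(B^{3} \right)} \right)}} = \frac{1}{-154 + \frac{1}{278 - 104}} = \frac{1}{-154 + \frac{1}{174}} = \frac{1}{- \frac{26795}{174}} = - \frac{174}{26795}$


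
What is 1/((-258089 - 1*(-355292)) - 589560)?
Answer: -1/492357 ≈ -2.0310e-6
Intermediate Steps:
1/((-258089 - 1*(-355292)) - 589560) = 1/((-258089 + 355292) - 589560) = 1/(97203 - 589560) = 1/(-492357) = -1/492357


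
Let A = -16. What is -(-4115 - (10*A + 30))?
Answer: 3985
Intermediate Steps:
-(-4115 - (10*A + 30)) = -(-4115 - (10*(-16) + 30)) = -(-4115 - (-160 + 30)) = -(-4115 - 1*(-130)) = -(-4115 + 130) = -1*(-3985) = 3985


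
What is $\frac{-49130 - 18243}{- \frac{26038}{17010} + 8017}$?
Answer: $- \frac{573007365}{68171566} \approx -8.4054$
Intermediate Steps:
$\frac{-49130 - 18243}{- \frac{26038}{17010} + 8017} = - \frac{67373}{\left(-26038\right) \frac{1}{17010} + 8017} = - \frac{67373}{- \frac{13019}{8505} + 8017} = - \frac{67373}{\frac{68171566}{8505}} = \left(-67373\right) \frac{8505}{68171566} = - \frac{573007365}{68171566}$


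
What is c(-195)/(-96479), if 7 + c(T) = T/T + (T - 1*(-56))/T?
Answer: 1031/18813405 ≈ 5.4801e-5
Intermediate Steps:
c(T) = -6 + (56 + T)/T (c(T) = -7 + (T/T + (T - 1*(-56))/T) = -7 + (1 + (T + 56)/T) = -7 + (1 + (56 + T)/T) = -6 + (56 + T)/T)
c(-195)/(-96479) = (-5 + 56/(-195))/(-96479) = (-5 + 56*(-1/195))*(-1/96479) = (-5 - 56/195)*(-1/96479) = -1031/195*(-1/96479) = 1031/18813405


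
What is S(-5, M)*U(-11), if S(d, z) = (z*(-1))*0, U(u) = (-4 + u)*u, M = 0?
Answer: 0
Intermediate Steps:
U(u) = u*(-4 + u)
S(d, z) = 0 (S(d, z) = -z*0 = 0)
S(-5, M)*U(-11) = 0*(-11*(-4 - 11)) = 0*(-11*(-15)) = 0*165 = 0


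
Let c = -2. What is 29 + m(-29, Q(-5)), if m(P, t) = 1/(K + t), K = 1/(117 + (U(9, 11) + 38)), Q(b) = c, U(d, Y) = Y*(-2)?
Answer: 7552/265 ≈ 28.498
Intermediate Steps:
U(d, Y) = -2*Y
Q(b) = -2
K = 1/133 (K = 1/(117 + (-2*11 + 38)) = 1/(117 + (-22 + 38)) = 1/(117 + 16) = 1/133 ≈ 0.0075188)
m(P, t) = 1/(1/133 + t)
29 + m(-29, Q(-5)) = 29 + 133/(1 + 133*(-2)) = 29 + 133/(1 - 266) = 29 + 133/(-265) = 29 + 133*(-1/265) = 29 - 133/265 = 7552/265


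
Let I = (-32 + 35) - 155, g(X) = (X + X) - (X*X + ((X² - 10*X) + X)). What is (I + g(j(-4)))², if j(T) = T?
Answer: 51984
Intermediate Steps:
g(X) = -2*X² + 11*X (g(X) = 2*X - (X² + (X² - 9*X)) = 2*X - (-9*X + 2*X²) = 2*X + (-2*X² + 9*X) = -2*X² + 11*X)
I = -152 (I = 3 - 155 = -152)
(I + g(j(-4)))² = (-152 - 4*(11 - 2*(-4)))² = (-152 - 4*(11 + 8))² = (-152 - 4*19)² = (-152 - 76)² = (-228)² = 51984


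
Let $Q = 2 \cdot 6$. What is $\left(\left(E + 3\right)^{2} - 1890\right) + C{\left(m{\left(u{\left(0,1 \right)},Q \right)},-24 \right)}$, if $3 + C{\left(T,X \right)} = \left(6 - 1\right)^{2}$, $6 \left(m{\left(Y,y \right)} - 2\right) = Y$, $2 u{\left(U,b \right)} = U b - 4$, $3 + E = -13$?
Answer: $-1699$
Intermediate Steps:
$E = -16$ ($E = -3 - 13 = -16$)
$u{\left(U,b \right)} = -2 + \frac{U b}{2}$ ($u{\left(U,b \right)} = \frac{U b - 4}{2} = \frac{-4 + U b}{2} = -2 + \frac{U b}{2}$)
$Q = 12$
$m{\left(Y,y \right)} = 2 + \frac{Y}{6}$
$C{\left(T,X \right)} = 22$ ($C{\left(T,X \right)} = -3 + \left(6 - 1\right)^{2} = -3 + 5^{2} = -3 + 25 = 22$)
$\left(\left(E + 3\right)^{2} - 1890\right) + C{\left(m{\left(u{\left(0,1 \right)},Q \right)},-24 \right)} = \left(\left(-16 + 3\right)^{2} - 1890\right) + 22 = \left(\left(-13\right)^{2} - 1890\right) + 22 = \left(169 - 1890\right) + 22 = -1721 + 22 = -1699$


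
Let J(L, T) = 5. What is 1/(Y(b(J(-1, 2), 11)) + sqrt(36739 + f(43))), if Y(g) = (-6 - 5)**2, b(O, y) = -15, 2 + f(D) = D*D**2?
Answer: -121/101603 + 6*sqrt(3229)/101603 ≈ 0.0021648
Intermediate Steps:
f(D) = -2 + D**3 (f(D) = -2 + D*D**2 = -2 + D**3)
Y(g) = 121 (Y(g) = (-11)**2 = 121)
1/(Y(b(J(-1, 2), 11)) + sqrt(36739 + f(43))) = 1/(121 + sqrt(36739 + (-2 + 43**3))) = 1/(121 + sqrt(36739 + (-2 + 79507))) = 1/(121 + sqrt(36739 + 79505)) = 1/(121 + sqrt(116244)) = 1/(121 + 6*sqrt(3229))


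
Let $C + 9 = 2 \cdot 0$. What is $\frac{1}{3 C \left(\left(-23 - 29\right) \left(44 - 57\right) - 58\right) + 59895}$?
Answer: $\frac{1}{43209} \approx 2.3143 \cdot 10^{-5}$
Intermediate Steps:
$C = -9$ ($C = -9 + 2 \cdot 0 = -9 + 0 = -9$)
$\frac{1}{3 C \left(\left(-23 - 29\right) \left(44 - 57\right) - 58\right) + 59895} = \frac{1}{3 \left(-9\right) \left(\left(-23 - 29\right) \left(44 - 57\right) - 58\right) + 59895} = \frac{1}{- 27 \left(\left(-52\right) \left(-13\right) - 58\right) + 59895} = \frac{1}{- 27 \left(676 - 58\right) + 59895} = \frac{1}{\left(-27\right) 618 + 59895} = \frac{1}{-16686 + 59895} = \frac{1}{43209}$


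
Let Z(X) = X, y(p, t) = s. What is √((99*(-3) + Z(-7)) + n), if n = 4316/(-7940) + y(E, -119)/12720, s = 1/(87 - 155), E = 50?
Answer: I*√22444117037689659/8584728 ≈ 17.451*I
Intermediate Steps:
s = -1/68 (s = 1/(-68) = -1/68 ≈ -0.014706)
y(p, t) = -1/68
n = -37331753/68677824 (n = 4316/(-7940) - 1/68/12720 = 4316*(-1/7940) - 1/68*1/12720 = -1079/1985 - 1/864960 = -37331753/68677824 ≈ -0.54358)
√((99*(-3) + Z(-7)) + n) = √((99*(-3) - 7) - 37331753/68677824) = √((-297 - 7) - 37331753/68677824) = √(-304 - 37331753/68677824) = √(-20915390249/68677824) = I*√22444117037689659/8584728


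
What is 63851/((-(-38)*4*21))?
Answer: 63851/3192 ≈ 20.003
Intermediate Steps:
63851/((-(-38)*4*21)) = 63851/((-19*(-8)*21)) = 63851/((152*21)) = 63851/3192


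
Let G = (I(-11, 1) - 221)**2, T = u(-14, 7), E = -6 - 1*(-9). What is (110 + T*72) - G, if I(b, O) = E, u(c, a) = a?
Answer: -46910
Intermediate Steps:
E = 3 (E = -6 + 9 = 3)
T = 7
I(b, O) = 3
G = 47524 (G = (3 - 221)**2 = (-218)**2 = 47524)
(110 + T*72) - G = (110 + 7*72) - 1*47524 = (110 + 504) - 47524 = 614 - 47524 = -46910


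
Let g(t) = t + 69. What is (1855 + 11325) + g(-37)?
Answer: 13212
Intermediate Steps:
g(t) = 69 + t
(1855 + 11325) + g(-37) = (1855 + 11325) + (69 - 37) = 13180 + 32 = 13212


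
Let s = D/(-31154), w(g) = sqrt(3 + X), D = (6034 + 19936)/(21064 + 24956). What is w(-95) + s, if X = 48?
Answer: -2597/143370708 + sqrt(51) ≈ 7.1414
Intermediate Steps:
D = 2597/4602 (D = 25970/46020 = 25970*(1/46020) = 2597/4602 ≈ 0.56432)
w(g) = sqrt(51) (w(g) = sqrt(3 + 48) = sqrt(51))
s = -2597/143370708 (s = (2597/4602)/(-31154) = (2597/4602)*(-1/31154) = -2597/143370708 ≈ -1.8114e-5)
w(-95) + s = sqrt(51) - 2597/143370708 = -2597/143370708 + sqrt(51)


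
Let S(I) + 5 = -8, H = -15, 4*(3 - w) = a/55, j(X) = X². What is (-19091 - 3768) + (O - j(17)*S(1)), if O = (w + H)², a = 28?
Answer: -57338661/3025 ≈ -18955.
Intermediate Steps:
w = 158/55 (w = 3 - 7/55 = 158/55 ≈ 2.8727)
S(I) = -13 (S(I) = -5 - 8 = -13)
O = 444889/3025 (O = (158/55 - 15)² = (-667/55)² = 444889/3025 ≈ 147.07)
(-19091 - 3768) + (O - j(17)*S(1)) = (-19091 - 3768) + (444889/3025 - 17²*(-13)) = -22859 + (444889/3025 - 289*(-13)) = -22859 + (444889/3025 - 1*(-3757)) = -22859 + (444889/3025 + 3757) = -22859 + 11809814/3025 = -57338661/3025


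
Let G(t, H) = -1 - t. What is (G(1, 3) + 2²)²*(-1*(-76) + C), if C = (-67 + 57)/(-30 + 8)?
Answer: 3364/11 ≈ 305.82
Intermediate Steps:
C = 5/11 (C = -10/(-22) = -10*(-1/22) = 5/11 ≈ 0.45455)
(G(1, 3) + 2²)²*(-1*(-76) + C) = ((-1 - 1*1) + 2²)²*(-1*(-76) + 5/11) = ((-1 - 1) + 4)²*(76 + 5/11) = (-2 + 4)²*(841/11) = 2²*(841/11) = 4*(841/11) = 3364/11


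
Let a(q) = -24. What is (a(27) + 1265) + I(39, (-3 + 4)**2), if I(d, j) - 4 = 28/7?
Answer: 1249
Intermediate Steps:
I(d, j) = 8 (I(d, j) = 4 + 28/7 = 4 + 28*(1/7) = 4 + 4 = 8)
(a(27) + 1265) + I(39, (-3 + 4)**2) = (-24 + 1265) + 8 = 1241 + 8 = 1249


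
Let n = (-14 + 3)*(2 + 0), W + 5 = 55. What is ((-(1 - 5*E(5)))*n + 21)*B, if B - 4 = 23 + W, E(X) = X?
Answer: -39039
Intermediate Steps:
W = 50 (W = -5 + 55 = 50)
B = 77 (B = 4 + (23 + 50) = 4 + 73 = 77)
n = -22 (n = -11*2 = -22)
((-(1 - 5*E(5)))*n + 21)*B = (-(1 - 5*5)*(-22) + 21)*77 = (-(1 - 25)*(-22) + 21)*77 = (-1*(-24)*(-22) + 21)*77 = (24*(-22) + 21)*77 = (-528 + 21)*77 = -507*77 = -39039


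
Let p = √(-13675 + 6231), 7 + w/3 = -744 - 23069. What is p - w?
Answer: 71460 + 2*I*√1861 ≈ 71460.0 + 86.279*I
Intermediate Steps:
w = -71460 (w = -21 + 3*(-744 - 23069) = -21 + 3*(-23813) = -21 - 71439 = -71460)
p = 2*I*√1861 (p = √(-7444) = 2*I*√1861 ≈ 86.279*I)
p - w = 2*I*√1861 - 1*(-71460) = 2*I*√1861 + 71460 = 71460 + 2*I*√1861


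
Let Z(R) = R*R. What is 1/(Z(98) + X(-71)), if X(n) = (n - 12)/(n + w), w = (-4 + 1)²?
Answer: 62/595531 ≈ 0.00010411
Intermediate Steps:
w = 9 (w = (-3)² = 9)
X(n) = (-12 + n)/(9 + n) (X(n) = (n - 12)/(n + 9) = (-12 + n)/(9 + n))
Z(R) = R²
1/(Z(98) + X(-71)) = 1/(98² + (-12 - 71)/(9 - 71)) = 1/(9604 - 83/(-62)) = 1/(9604 - 1/62*(-83)) = 1/(9604 + 83/62) = 1/(595531/62) = 62/595531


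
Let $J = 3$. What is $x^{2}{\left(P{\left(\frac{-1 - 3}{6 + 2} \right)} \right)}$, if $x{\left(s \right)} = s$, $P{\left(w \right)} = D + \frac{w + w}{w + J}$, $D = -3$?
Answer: $\frac{289}{25} \approx 11.56$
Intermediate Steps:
$P{\left(w \right)} = -3 + \frac{2 w}{3 + w}$ ($P{\left(w \right)} = -3 + \frac{w + w}{w + 3} = -3 + \frac{2 w}{3 + w}$)
$x^{2}{\left(P{\left(\frac{-1 - 3}{6 + 2} \right)} \right)} = \left(\frac{-9 - \frac{-1 - 3}{6 + 2}}{3 + \frac{-1 - 3}{6 + 2}}\right)^{2} = \left(\frac{-9 - - \frac{4}{8}}{3 - \frac{4}{8}}\right)^{2} = \left(\frac{-9 - \left(-4\right) \frac{1}{8}}{3 - \frac{1}{2}}\right)^{2} = \left(\frac{-9 - - \frac{1}{2}}{3 - \frac{1}{2}}\right)^{2} = \left(\frac{-9 + \frac{1}{2}}{\frac{5}{2}}\right)^{2} = \left(\frac{2}{5} \left(- \frac{17}{2}\right)\right)^{2} = \left(- \frac{17}{5}\right)^{2} = \frac{289}{25}$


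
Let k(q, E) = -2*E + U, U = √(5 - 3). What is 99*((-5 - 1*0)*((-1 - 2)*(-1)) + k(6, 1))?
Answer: -1683 + 99*√2 ≈ -1543.0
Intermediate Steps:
U = √2 ≈ 1.4142
k(q, E) = √2 - 2*E (k(q, E) = -2*E + √2 = √2 - 2*E)
99*((-5 - 1*0)*((-1 - 2)*(-1)) + k(6, 1)) = 99*((-5 - 1*0)*((-1 - 2)*(-1)) + (√2 - 2*1)) = 99*((-5 + 0)*(-3*(-1)) + (√2 - 2)) = 99*(-5*3 + (-2 + √2)) = 99*(-15 + (-2 + √2)) = 99*(-17 + √2) = -1683 + 99*√2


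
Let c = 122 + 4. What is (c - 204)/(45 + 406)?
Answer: -78/451 ≈ -0.17295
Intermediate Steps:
c = 126
(c - 204)/(45 + 406) = (126 - 204)/(45 + 406) = -78/451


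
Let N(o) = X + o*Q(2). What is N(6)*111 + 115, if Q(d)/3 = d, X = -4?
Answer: 3667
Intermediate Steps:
Q(d) = 3*d
N(o) = -4 + 6*o (N(o) = -4 + o*(3*2) = -4 + o*6 = -4 + 6*o)
N(6)*111 + 115 = (-4 + 6*6)*111 + 115 = (-4 + 36)*111 + 115 = 32*111 + 115 = 3552 + 115 = 3667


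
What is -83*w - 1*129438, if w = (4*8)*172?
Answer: -586270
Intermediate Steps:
w = 5504 (w = 32*172 = 5504)
-83*w - 1*129438 = -83*5504 - 1*129438 = -456832 - 129438 = -586270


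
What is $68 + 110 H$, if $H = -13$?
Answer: $-1362$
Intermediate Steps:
$68 + 110 H = 68 + 110 \left(-13\right) = 68 - 1430 = -1362$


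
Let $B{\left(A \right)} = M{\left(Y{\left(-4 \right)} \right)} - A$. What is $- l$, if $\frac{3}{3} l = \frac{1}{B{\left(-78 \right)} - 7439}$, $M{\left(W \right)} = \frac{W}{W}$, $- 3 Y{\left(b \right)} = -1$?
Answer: $\frac{1}{7360} \approx 0.00013587$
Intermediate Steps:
$Y{\left(b \right)} = \frac{1}{3}$ ($Y{\left(b \right)} = \left(- \frac{1}{3}\right) \left(-1\right) = \frac{1}{3}$)
$M{\left(W \right)} = 1$
$B{\left(A \right)} = 1 - A$
$l = - \frac{1}{7360}$ ($l = \frac{1}{\left(1 - -78\right) - 7439} = \frac{1}{\left(1 + 78\right) - 7439} = \frac{1}{79 - 7439} = \frac{1}{-7360} = - \frac{1}{7360} \approx -0.00013587$)
$- l = \left(-1\right) \left(- \frac{1}{7360}\right) = \frac{1}{7360}$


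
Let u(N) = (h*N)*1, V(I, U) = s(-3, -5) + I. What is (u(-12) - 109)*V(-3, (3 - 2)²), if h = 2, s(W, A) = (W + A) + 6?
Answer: 665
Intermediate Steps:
s(W, A) = 6 + A + W (s(W, A) = (A + W) + 6 = 6 + A + W)
V(I, U) = -2 + I (V(I, U) = (6 - 5 - 3) + I = -2 + I)
u(N) = 2*N (u(N) = (2*N)*1 = 2*N)
(u(-12) - 109)*V(-3, (3 - 2)²) = (2*(-12) - 109)*(-2 - 3) = (-24 - 109)*(-5) = -133*(-5) = 665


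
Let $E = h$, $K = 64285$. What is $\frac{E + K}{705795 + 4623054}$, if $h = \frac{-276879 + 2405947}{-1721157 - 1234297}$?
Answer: $\frac{31664871887}{2624861348741} \approx 0.012063$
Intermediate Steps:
$h = - \frac{1064534}{1477727}$ ($h = \frac{2129068}{-2955454} = 2129068 \left(- \frac{1}{2955454}\right) = - \frac{1064534}{1477727} \approx -0.72039$)
$E = - \frac{1064534}{1477727} \approx -0.72039$
$\frac{E + K}{705795 + 4623054} = \frac{- \frac{1064534}{1477727} + 64285}{705795 + 4623054} = \frac{94994615661}{1477727 \cdot 5328849} = \frac{94994615661}{1477727} \cdot \frac{1}{5328849} = \frac{31664871887}{2624861348741}$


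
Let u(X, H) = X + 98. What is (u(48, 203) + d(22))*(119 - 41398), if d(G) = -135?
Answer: -454069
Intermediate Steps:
u(X, H) = 98 + X
(u(48, 203) + d(22))*(119 - 41398) = ((98 + 48) - 135)*(119 - 41398) = (146 - 135)*(-41279) = 11*(-41279) = -454069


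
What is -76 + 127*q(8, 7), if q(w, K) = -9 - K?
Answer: -2108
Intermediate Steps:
-76 + 127*q(8, 7) = -76 + 127*(-9 - 1*7) = -76 + 127*(-9 - 7) = -76 + 127*(-16) = -76 - 2032 = -2108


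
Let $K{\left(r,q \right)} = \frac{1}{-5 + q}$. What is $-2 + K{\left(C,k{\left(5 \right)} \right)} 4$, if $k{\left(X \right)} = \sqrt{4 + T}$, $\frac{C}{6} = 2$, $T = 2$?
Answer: $- \frac{58}{19} - \frac{4 \sqrt{6}}{19} \approx -3.5683$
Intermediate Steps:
$C = 12$ ($C = 6 \cdot 2 = 12$)
$k{\left(X \right)} = \sqrt{6}$ ($k{\left(X \right)} = \sqrt{4 + 2} = \sqrt{6}$)
$-2 + K{\left(C,k{\left(5 \right)} \right)} 4 = -2 + \frac{1}{-5 + \sqrt{6}} \cdot 4 = -2 + \frac{4}{-5 + \sqrt{6}}$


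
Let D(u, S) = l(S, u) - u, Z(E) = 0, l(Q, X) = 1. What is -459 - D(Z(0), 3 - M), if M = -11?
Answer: -460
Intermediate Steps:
D(u, S) = 1 - u
-459 - D(Z(0), 3 - M) = -459 - (1 - 1*0) = -459 - (1 + 0) = -459 - 1*1 = -459 - 1 = -460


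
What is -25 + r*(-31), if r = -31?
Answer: 936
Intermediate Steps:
-25 + r*(-31) = -25 - 31*(-31) = -25 + 961 = 936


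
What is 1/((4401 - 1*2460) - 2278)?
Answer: -1/337 ≈ -0.0029674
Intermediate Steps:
1/((4401 - 1*2460) - 2278) = 1/((4401 - 2460) - 2278) = 1/(1941 - 2278) = 1/(-337) = -1/337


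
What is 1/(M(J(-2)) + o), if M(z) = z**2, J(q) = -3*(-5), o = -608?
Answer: -1/383 ≈ -0.0026110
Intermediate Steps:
J(q) = 15
1/(M(J(-2)) + o) = 1/(15**2 - 608) = 1/(225 - 608) = 1/(-383) = -1/383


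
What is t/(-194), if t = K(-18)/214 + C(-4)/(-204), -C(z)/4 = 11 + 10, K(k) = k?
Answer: -298/176443 ≈ -0.0016889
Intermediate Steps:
C(z) = -84 (C(z) = -4*(11 + 10) = -4*21 = -84)
t = 596/1819 (t = -18/214 - 84/(-204) = -18*1/214 - 84*(-1/204) = -9/107 + 7/17 = 596/1819 ≈ 0.32765)
t/(-194) = (596/1819)/(-194) = (596/1819)*(-1/194) = -298/176443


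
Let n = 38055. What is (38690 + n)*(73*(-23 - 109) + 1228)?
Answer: -645271960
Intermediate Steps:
(38690 + n)*(73*(-23 - 109) + 1228) = (38690 + 38055)*(73*(-23 - 109) + 1228) = 76745*(73*(-132) + 1228) = 76745*(-9636 + 1228) = 76745*(-8408) = -645271960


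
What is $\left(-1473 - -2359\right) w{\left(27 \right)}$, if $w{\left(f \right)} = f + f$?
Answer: $47844$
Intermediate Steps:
$w{\left(f \right)} = 2 f$
$\left(-1473 - -2359\right) w{\left(27 \right)} = \left(-1473 - -2359\right) 2 \cdot 27 = \left(-1473 + 2359\right) 54 = 886 \cdot 54 = 47844$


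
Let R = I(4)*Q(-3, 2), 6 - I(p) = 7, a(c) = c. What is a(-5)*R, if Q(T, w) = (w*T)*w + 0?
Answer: -60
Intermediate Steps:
Q(T, w) = T*w² (Q(T, w) = (T*w)*w + 0 = T*w² + 0 = T*w²)
I(p) = -1 (I(p) = 6 - 1*7 = 6 - 7 = -1)
R = 12 (R = -(-3)*2² = -(-3)*4 = -1*(-12) = 12)
a(-5)*R = -5*12 = -60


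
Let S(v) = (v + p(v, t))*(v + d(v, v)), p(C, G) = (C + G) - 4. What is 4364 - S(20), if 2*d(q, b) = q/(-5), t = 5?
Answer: 3626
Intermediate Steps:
d(q, b) = -q/10 (d(q, b) = (q/(-5))/2 = (q*(-⅕))/2 = (-q/5)/2 = -q/10)
p(C, G) = -4 + C + G
S(v) = 9*v*(1 + 2*v)/10 (S(v) = (v + (-4 + v + 5))*(v - v/10) = (v + (1 + v))*(9*v/10) = (1 + 2*v)*(9*v/10) = 9*v*(1 + 2*v)/10)
4364 - S(20) = 4364 - 9*20*(1 + 2*20)/10 = 4364 - 9*20*(1 + 40)/10 = 4364 - 9*20*41/10 = 4364 - 1*738 = 4364 - 738 = 3626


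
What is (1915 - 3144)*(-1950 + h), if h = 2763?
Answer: -999177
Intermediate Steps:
(1915 - 3144)*(-1950 + h) = (1915 - 3144)*(-1950 + 2763) = -1229*813 = -999177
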